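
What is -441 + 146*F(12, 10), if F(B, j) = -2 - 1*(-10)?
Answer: 727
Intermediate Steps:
F(B, j) = 8 (F(B, j) = -2 + 10 = 8)
-441 + 146*F(12, 10) = -441 + 146*8 = -441 + 1168 = 727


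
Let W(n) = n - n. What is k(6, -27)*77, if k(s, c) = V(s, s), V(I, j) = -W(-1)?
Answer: 0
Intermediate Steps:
W(n) = 0
V(I, j) = 0 (V(I, j) = -1*0 = 0)
k(s, c) = 0
k(6, -27)*77 = 0*77 = 0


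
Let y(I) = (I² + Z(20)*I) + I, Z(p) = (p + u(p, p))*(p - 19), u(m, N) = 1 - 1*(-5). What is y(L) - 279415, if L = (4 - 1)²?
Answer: -279091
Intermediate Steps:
u(m, N) = 6 (u(m, N) = 1 + 5 = 6)
Z(p) = (-19 + p)*(6 + p) (Z(p) = (p + 6)*(p - 19) = (6 + p)*(-19 + p) = (-19 + p)*(6 + p))
L = 9 (L = 3² = 9)
y(I) = I² + 27*I (y(I) = (I² + (-114 + 20² - 13*20)*I) + I = (I² + (-114 + 400 - 260)*I) + I = (I² + 26*I) + I = I² + 27*I)
y(L) - 279415 = 9*(27 + 9) - 279415 = 9*36 - 279415 = 324 - 279415 = -279091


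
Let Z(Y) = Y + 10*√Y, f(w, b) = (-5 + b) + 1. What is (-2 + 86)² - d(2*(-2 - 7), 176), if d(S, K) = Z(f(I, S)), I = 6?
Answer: 7078 - 10*I*√22 ≈ 7078.0 - 46.904*I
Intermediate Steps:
f(w, b) = -4 + b
d(S, K) = -4 + S + 10*√(-4 + S) (d(S, K) = (-4 + S) + 10*√(-4 + S) = -4 + S + 10*√(-4 + S))
(-2 + 86)² - d(2*(-2 - 7), 176) = (-2 + 86)² - (-4 + 2*(-2 - 7) + 10*√(-4 + 2*(-2 - 7))) = 84² - (-4 + 2*(-9) + 10*√(-4 + 2*(-9))) = 7056 - (-4 - 18 + 10*√(-4 - 18)) = 7056 - (-4 - 18 + 10*√(-22)) = 7056 - (-4 - 18 + 10*(I*√22)) = 7056 - (-4 - 18 + 10*I*√22) = 7056 - (-22 + 10*I*√22) = 7056 + (22 - 10*I*√22) = 7078 - 10*I*√22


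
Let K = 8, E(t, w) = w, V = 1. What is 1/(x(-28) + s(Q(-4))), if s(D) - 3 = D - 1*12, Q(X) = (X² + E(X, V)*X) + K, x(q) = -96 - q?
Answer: -1/57 ≈ -0.017544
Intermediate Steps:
Q(X) = 8 + X + X² (Q(X) = (X² + 1*X) + 8 = (X² + X) + 8 = (X + X²) + 8 = 8 + X + X²)
s(D) = -9 + D (s(D) = 3 + (D - 1*12) = 3 + (D - 12) = 3 + (-12 + D) = -9 + D)
1/(x(-28) + s(Q(-4))) = 1/((-96 - 1*(-28)) + (-9 + (8 - 4 + (-4)²))) = 1/((-96 + 28) + (-9 + (8 - 4 + 16))) = 1/(-68 + (-9 + 20)) = 1/(-68 + 11) = 1/(-57) = -1/57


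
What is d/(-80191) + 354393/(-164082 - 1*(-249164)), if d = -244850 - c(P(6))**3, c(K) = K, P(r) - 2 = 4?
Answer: 49269834475/6822810662 ≈ 7.2213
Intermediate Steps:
P(r) = 6 (P(r) = 2 + 4 = 6)
d = -245066 (d = -244850 - 1*6**3 = -244850 - 1*216 = -244850 - 216 = -245066)
d/(-80191) + 354393/(-164082 - 1*(-249164)) = -245066/(-80191) + 354393/(-164082 - 1*(-249164)) = -245066*(-1/80191) + 354393/(-164082 + 249164) = 245066/80191 + 354393/85082 = 49269834475/6822810662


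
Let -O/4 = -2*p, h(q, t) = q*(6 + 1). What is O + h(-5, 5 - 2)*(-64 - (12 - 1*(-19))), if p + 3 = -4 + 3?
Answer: 3293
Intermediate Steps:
h(q, t) = 7*q (h(q, t) = q*7 = 7*q)
p = -4 (p = -3 + (-4 + 3) = -3 - 1 = -4)
O = -32 (O = -(-8)*(-4) = -4*8 = -32)
O + h(-5, 5 - 2)*(-64 - (12 - 1*(-19))) = -32 + (7*(-5))*(-64 - (12 - 1*(-19))) = -32 - 35*(-64 - (12 + 19)) = -32 - 35*(-64 - 1*31) = -32 - 35*(-64 - 31) = -32 - 35*(-95) = -32 + 3325 = 3293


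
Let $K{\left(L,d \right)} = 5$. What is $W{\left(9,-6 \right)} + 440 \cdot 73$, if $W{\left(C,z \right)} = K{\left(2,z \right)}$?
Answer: $32125$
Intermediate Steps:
$W{\left(C,z \right)} = 5$
$W{\left(9,-6 \right)} + 440 \cdot 73 = 5 + 440 \cdot 73 = 5 + 32120 = 32125$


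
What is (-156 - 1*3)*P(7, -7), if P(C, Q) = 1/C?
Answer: -159/7 ≈ -22.714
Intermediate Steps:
(-156 - 1*3)*P(7, -7) = (-156 - 1*3)/7 = (-156 - 3)*(⅐) = -159*⅐ = -159/7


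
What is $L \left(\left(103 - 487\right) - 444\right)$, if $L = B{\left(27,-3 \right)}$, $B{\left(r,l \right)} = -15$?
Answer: $12420$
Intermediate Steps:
$L = -15$
$L \left(\left(103 - 487\right) - 444\right) = - 15 \left(\left(103 - 487\right) - 444\right) = - 15 \left(-384 - 444\right) = \left(-15\right) \left(-828\right) = 12420$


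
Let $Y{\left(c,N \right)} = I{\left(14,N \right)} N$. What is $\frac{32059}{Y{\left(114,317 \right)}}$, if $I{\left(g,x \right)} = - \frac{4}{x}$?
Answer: $- \frac{32059}{4} \approx -8014.8$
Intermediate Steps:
$Y{\left(c,N \right)} = -4$ ($Y{\left(c,N \right)} = - \frac{4}{N} N = -4$)
$\frac{32059}{Y{\left(114,317 \right)}} = \frac{32059}{-4} = 32059 \left(- \frac{1}{4}\right) = - \frac{32059}{4}$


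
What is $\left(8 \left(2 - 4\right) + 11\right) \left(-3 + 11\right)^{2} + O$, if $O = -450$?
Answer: $-770$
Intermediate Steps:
$\left(8 \left(2 - 4\right) + 11\right) \left(-3 + 11\right)^{2} + O = \left(8 \left(2 - 4\right) + 11\right) \left(-3 + 11\right)^{2} - 450 = \left(8 \left(-2\right) + 11\right) 8^{2} - 450 = \left(-16 + 11\right) 64 - 450 = \left(-5\right) 64 - 450 = -320 - 450 = -770$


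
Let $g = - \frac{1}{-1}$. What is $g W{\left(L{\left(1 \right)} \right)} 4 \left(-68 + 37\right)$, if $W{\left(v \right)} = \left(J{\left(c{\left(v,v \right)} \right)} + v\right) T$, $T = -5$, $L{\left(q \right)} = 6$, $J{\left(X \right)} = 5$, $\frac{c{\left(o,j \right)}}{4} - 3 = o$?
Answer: $6820$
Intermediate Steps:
$c{\left(o,j \right)} = 12 + 4 o$
$g = 1$ ($g = \left(-1\right) \left(-1\right) = 1$)
$W{\left(v \right)} = -25 - 5 v$ ($W{\left(v \right)} = \left(5 + v\right) \left(-5\right) = -25 - 5 v$)
$g W{\left(L{\left(1 \right)} \right)} 4 \left(-68 + 37\right) = 1 \left(-25 - 30\right) 4 \left(-68 + 37\right) = 1 \left(-25 - 30\right) 4 \left(-31\right) = 1 \left(-55\right) 4 \left(-31\right) = \left(-55\right) 4 \left(-31\right) = \left(-220\right) \left(-31\right) = 6820$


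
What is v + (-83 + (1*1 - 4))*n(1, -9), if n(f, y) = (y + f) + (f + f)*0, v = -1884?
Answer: -1196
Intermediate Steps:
n(f, y) = f + y (n(f, y) = (f + y) + (2*f)*0 = (f + y) + 0 = f + y)
v + (-83 + (1*1 - 4))*n(1, -9) = -1884 + (-83 + (1*1 - 4))*(1 - 9) = -1884 + (-83 + (1 - 4))*(-8) = -1884 + (-83 - 3)*(-8) = -1884 - 86*(-8) = -1884 + 688 = -1196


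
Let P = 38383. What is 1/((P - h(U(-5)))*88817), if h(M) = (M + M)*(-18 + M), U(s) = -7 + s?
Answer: 1/3345114671 ≈ 2.9894e-10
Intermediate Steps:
h(M) = 2*M*(-18 + M) (h(M) = (2*M)*(-18 + M) = 2*M*(-18 + M))
1/((P - h(U(-5)))*88817) = 1/((38383 - 2*(-7 - 5)*(-18 + (-7 - 5)))*88817) = (1/88817)/(38383 - 2*(-12)*(-18 - 12)) = (1/88817)/(38383 - 2*(-12)*(-30)) = (1/88817)/(38383 - 1*720) = (1/88817)/(38383 - 720) = (1/88817)/37663 = (1/37663)*(1/88817) = 1/3345114671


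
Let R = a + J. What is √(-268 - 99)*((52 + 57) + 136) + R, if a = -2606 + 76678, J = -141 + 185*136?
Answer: 99091 + 245*I*√367 ≈ 99091.0 + 4693.5*I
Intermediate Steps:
J = 25019 (J = -141 + 25160 = 25019)
a = 74072
R = 99091 (R = 74072 + 25019 = 99091)
√(-268 - 99)*((52 + 57) + 136) + R = √(-268 - 99)*((52 + 57) + 136) + 99091 = √(-367)*(109 + 136) + 99091 = (I*√367)*245 + 99091 = 245*I*√367 + 99091 = 99091 + 245*I*√367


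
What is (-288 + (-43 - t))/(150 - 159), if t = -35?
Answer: 296/9 ≈ 32.889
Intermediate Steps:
(-288 + (-43 - t))/(150 - 159) = (-288 + (-43 - 1*(-35)))/(150 - 159) = (-288 + (-43 + 35))/(-9) = (-288 - 8)*(-1/9) = -296*(-1/9) = 296/9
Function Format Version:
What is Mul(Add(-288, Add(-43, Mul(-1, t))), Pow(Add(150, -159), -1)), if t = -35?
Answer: Rational(296, 9) ≈ 32.889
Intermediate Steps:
Mul(Add(-288, Add(-43, Mul(-1, t))), Pow(Add(150, -159), -1)) = Mul(Add(-288, Add(-43, Mul(-1, -35))), Pow(Add(150, -159), -1)) = Mul(Add(-288, Add(-43, 35)), Pow(-9, -1)) = Mul(Add(-288, -8), Rational(-1, 9)) = Mul(-296, Rational(-1, 9)) = Rational(296, 9)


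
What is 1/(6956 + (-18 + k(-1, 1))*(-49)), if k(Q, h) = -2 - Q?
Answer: 1/7887 ≈ 0.00012679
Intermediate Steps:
1/(6956 + (-18 + k(-1, 1))*(-49)) = 1/(6956 + (-18 + (-2 - 1*(-1)))*(-49)) = 1/(6956 + (-18 + (-2 + 1))*(-49)) = 1/(6956 + (-18 - 1)*(-49)) = 1/(6956 - 19*(-49)) = 1/(6956 + 931) = 1/7887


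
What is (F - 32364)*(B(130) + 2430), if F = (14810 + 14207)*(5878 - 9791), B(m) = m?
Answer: -290754265600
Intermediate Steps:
F = -113543521 (F = 29017*(-3913) = -113543521)
(F - 32364)*(B(130) + 2430) = (-113543521 - 32364)*(130 + 2430) = -113575885*2560 = -290754265600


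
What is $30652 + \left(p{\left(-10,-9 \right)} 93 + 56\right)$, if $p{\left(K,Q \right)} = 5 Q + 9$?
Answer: $27360$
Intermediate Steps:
$p{\left(K,Q \right)} = 9 + 5 Q$
$30652 + \left(p{\left(-10,-9 \right)} 93 + 56\right) = 30652 + \left(\left(9 + 5 \left(-9\right)\right) 93 + 56\right) = 30652 + \left(\left(9 - 45\right) 93 + 56\right) = 30652 + \left(\left(-36\right) 93 + 56\right) = 30652 + \left(-3348 + 56\right) = 30652 - 3292 = 27360$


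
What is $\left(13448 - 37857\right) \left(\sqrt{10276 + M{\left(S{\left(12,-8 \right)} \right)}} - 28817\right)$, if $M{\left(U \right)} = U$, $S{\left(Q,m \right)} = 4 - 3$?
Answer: $703394153 - 24409 \sqrt{10277} \approx 7.0092 \cdot 10^{8}$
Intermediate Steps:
$S{\left(Q,m \right)} = 1$
$\left(13448 - 37857\right) \left(\sqrt{10276 + M{\left(S{\left(12,-8 \right)} \right)}} - 28817\right) = \left(13448 - 37857\right) \left(\sqrt{10276 + 1} - 28817\right) = - 24409 \left(\sqrt{10277} - 28817\right) = - 24409 \left(-28817 + \sqrt{10277}\right) = 703394153 - 24409 \sqrt{10277}$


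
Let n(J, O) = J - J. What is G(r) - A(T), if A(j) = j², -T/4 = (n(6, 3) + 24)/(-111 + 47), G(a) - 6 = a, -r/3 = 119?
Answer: -1413/4 ≈ -353.25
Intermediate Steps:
r = -357 (r = -3*119 = -357)
n(J, O) = 0
G(a) = 6 + a
T = 3/2 (T = -4*(0 + 24)/(-111 + 47) = -96/(-64) = -96*(-1)/64 = -4*(-3/8) = 3/2 ≈ 1.5000)
G(r) - A(T) = (6 - 357) - (3/2)² = -351 - 1*9/4 = -351 - 9/4 = -1413/4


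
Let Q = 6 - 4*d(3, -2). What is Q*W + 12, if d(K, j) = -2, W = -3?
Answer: -30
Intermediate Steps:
Q = 14 (Q = 6 - 4*(-2) = 6 + 8 = 14)
Q*W + 12 = 14*(-3) + 12 = -42 + 12 = -30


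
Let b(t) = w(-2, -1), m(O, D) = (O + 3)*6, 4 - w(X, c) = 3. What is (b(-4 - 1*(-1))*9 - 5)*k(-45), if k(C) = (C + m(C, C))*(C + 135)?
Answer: -106920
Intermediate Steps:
w(X, c) = 1 (w(X, c) = 4 - 1*3 = 4 - 3 = 1)
m(O, D) = 18 + 6*O (m(O, D) = (3 + O)*6 = 18 + 6*O)
b(t) = 1
k(C) = (18 + 7*C)*(135 + C) (k(C) = (C + (18 + 6*C))*(C + 135) = (18 + 7*C)*(135 + C))
(b(-4 - 1*(-1))*9 - 5)*k(-45) = (1*9 - 5)*(2430 + 7*(-45)² + 963*(-45)) = (9 - 5)*(2430 + 7*2025 - 43335) = 4*(2430 + 14175 - 43335) = 4*(-26730) = -106920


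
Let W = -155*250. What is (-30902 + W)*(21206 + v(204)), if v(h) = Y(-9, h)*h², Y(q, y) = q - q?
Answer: -1477040312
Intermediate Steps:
Y(q, y) = 0
W = -38750
v(h) = 0 (v(h) = 0*h² = 0)
(-30902 + W)*(21206 + v(204)) = (-30902 - 38750)*(21206 + 0) = -69652*21206 = -1477040312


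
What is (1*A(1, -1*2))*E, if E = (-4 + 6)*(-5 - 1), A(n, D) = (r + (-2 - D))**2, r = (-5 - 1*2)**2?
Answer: -28812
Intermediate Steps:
r = 49 (r = (-5 - 2)**2 = (-7)**2 = 49)
A(n, D) = (47 - D)**2 (A(n, D) = (49 + (-2 - D))**2 = (47 - D)**2)
E = -12 (E = 2*(-6) = -12)
(1*A(1, -1*2))*E = (1*(-47 - 1*2)**2)*(-12) = (1*(-47 - 2)**2)*(-12) = (1*(-49)**2)*(-12) = (1*2401)*(-12) = 2401*(-12) = -28812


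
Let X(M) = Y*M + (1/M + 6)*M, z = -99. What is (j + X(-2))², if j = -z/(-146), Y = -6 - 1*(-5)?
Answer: 1996569/21316 ≈ 93.665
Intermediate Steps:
Y = -1 (Y = -6 + 5 = -1)
j = -99/146 (j = -(-99)/(-146) = -(-99)*(-1)/146 = -1*99/146 = -99/146 ≈ -0.67808)
X(M) = -M + M*(6 + 1/M) (X(M) = -M + (1/M + 6)*M = -M + (6 + 1/M)*M = -M + M*(6 + 1/M))
(j + X(-2))² = (-99/146 + (1 + 5*(-2)))² = (-99/146 + (1 - 10))² = (-99/146 - 9)² = (-1413/146)² = 1996569/21316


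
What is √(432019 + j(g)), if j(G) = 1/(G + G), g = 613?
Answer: 559*√2078070/1226 ≈ 657.28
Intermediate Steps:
j(G) = 1/(2*G)
√(432019 + j(g)) = √(432019 + (½)/613) = √(432019 + (½)*(1/613)) = √(432019 + 1/1226) = √(529655295/1226) = 559*√2078070/1226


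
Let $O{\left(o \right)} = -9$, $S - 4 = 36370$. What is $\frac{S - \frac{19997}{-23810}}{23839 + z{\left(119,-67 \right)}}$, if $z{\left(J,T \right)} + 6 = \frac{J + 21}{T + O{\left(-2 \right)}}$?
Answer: $\frac{16455613803}{10780977520} \approx 1.5264$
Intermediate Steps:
$S = 36374$ ($S = 4 + 36370 = 36374$)
$z{\left(J,T \right)} = -6 + \frac{21 + J}{-9 + T}$ ($z{\left(J,T \right)} = -6 + \frac{J + 21}{T - 9} = -6 + \frac{21 + J}{-9 + T}$)
$\frac{S - \frac{19997}{-23810}}{23839 + z{\left(119,-67 \right)}} = \frac{36374 - \frac{19997}{-23810}}{23839 + \frac{75 + 119 - -402}{-9 - 67}} = \frac{36374 - - \frac{19997}{23810}}{23839 + \frac{75 + 119 + 402}{-76}} = \frac{36374 + \frac{19997}{23810}}{23839 - \frac{149}{19}} = \frac{866084937}{23810 \left(23839 - \frac{149}{19}\right)} = \frac{866084937}{23810 \cdot \frac{452792}{19}} = \frac{866084937}{23810} \cdot \frac{19}{452792} = \frac{16455613803}{10780977520}$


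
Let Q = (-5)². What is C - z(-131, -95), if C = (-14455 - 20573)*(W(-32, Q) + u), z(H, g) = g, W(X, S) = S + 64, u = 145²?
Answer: -739581097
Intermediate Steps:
Q = 25
u = 21025
W(X, S) = 64 + S
C = -739581192 (C = (-14455 - 20573)*((64 + 25) + 21025) = -35028*(89 + 21025) = -35028*21114 = -739581192)
C - z(-131, -95) = -739581192 - 1*(-95) = -739581192 + 95 = -739581097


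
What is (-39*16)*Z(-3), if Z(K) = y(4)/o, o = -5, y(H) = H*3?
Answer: 7488/5 ≈ 1497.6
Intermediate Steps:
y(H) = 3*H
Z(K) = -12/5 (Z(K) = (3*4)/(-5) = 12*(-⅕) = -12/5)
(-39*16)*Z(-3) = -39*16*(-12/5) = -624*(-12/5) = 7488/5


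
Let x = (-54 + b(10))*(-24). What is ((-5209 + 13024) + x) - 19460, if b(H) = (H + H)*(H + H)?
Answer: -19949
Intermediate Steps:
b(H) = 4*H² (b(H) = (2*H)*(2*H) = 4*H²)
x = -8304 (x = (-54 + 4*10²)*(-24) = (-54 + 4*100)*(-24) = (-54 + 400)*(-24) = 346*(-24) = -8304)
((-5209 + 13024) + x) - 19460 = ((-5209 + 13024) - 8304) - 19460 = (7815 - 8304) - 19460 = -489 - 19460 = -19949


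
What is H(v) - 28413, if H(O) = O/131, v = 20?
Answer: -3722083/131 ≈ -28413.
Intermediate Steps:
H(O) = O/131 (H(O) = O*(1/131) = O/131)
H(v) - 28413 = (1/131)*20 - 28413 = 20/131 - 28413 = -3722083/131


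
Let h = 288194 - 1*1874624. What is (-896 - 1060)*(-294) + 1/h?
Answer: 912298781519/1586430 ≈ 5.7506e+5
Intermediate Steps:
h = -1586430 (h = 288194 - 1874624 = -1586430)
(-896 - 1060)*(-294) + 1/h = (-896 - 1060)*(-294) + 1/(-1586430) = -1956*(-294) - 1/1586430 = 575064 - 1/1586430 = 912298781519/1586430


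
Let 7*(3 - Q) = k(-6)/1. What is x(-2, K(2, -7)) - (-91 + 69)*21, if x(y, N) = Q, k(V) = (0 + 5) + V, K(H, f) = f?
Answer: 3256/7 ≈ 465.14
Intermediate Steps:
k(V) = 5 + V
Q = 22/7 (Q = 3 - (5 - 6)/(7*1) = 3 - (-1)/7 = 3 - 1/7*(-1) = 3 + 1/7 = 22/7 ≈ 3.1429)
x(y, N) = 22/7
x(-2, K(2, -7)) - (-91 + 69)*21 = 22/7 - (-91 + 69)*21 = 22/7 - (-22)*21 = 22/7 - 1*(-462) = 22/7 + 462 = 3256/7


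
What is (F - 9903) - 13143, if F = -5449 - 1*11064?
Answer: -39559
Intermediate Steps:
F = -16513 (F = -5449 - 11064 = -16513)
(F - 9903) - 13143 = (-16513 - 9903) - 13143 = -26416 - 13143 = -39559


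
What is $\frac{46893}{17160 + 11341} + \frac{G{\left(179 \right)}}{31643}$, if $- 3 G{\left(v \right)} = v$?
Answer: $\frac{404218538}{245961039} \approx 1.6434$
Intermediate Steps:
$G{\left(v \right)} = - \frac{v}{3}$
$\frac{46893}{17160 + 11341} + \frac{G{\left(179 \right)}}{31643} = \frac{46893}{17160 + 11341} + \frac{\left(- \frac{1}{3}\right) 179}{31643} = \frac{46893}{28501} - \frac{179}{94929} = 46893 \cdot \frac{1}{28501} - \frac{179}{94929} = \frac{4263}{2591} - \frac{179}{94929} = \frac{404218538}{245961039}$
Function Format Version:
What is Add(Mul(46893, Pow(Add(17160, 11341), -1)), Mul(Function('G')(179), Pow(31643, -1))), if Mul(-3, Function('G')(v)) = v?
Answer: Rational(404218538, 245961039) ≈ 1.6434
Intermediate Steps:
Function('G')(v) = Mul(Rational(-1, 3), v)
Add(Mul(46893, Pow(Add(17160, 11341), -1)), Mul(Function('G')(179), Pow(31643, -1))) = Add(Mul(46893, Pow(Add(17160, 11341), -1)), Mul(Mul(Rational(-1, 3), 179), Pow(31643, -1))) = Add(Mul(46893, Pow(28501, -1)), Mul(Rational(-179, 3), Rational(1, 31643))) = Add(Mul(46893, Rational(1, 28501)), Rational(-179, 94929)) = Add(Rational(4263, 2591), Rational(-179, 94929)) = Rational(404218538, 245961039)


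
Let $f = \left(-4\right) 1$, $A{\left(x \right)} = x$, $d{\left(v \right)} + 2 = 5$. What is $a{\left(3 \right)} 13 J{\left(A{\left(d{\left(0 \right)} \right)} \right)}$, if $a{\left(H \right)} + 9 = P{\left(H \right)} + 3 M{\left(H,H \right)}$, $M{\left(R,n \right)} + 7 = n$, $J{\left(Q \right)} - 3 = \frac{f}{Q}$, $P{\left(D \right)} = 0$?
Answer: $-455$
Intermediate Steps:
$d{\left(v \right)} = 3$ ($d{\left(v \right)} = -2 + 5 = 3$)
$f = -4$
$J{\left(Q \right)} = 3 - \frac{4}{Q}$
$M{\left(R,n \right)} = -7 + n$
$a{\left(H \right)} = -30 + 3 H$ ($a{\left(H \right)} = -9 + \left(0 + 3 \left(-7 + H\right)\right) = -9 + \left(0 + \left(-21 + 3 H\right)\right) = -9 + \left(-21 + 3 H\right) = -30 + 3 H$)
$a{\left(3 \right)} 13 J{\left(A{\left(d{\left(0 \right)} \right)} \right)} = \left(-30 + 3 \cdot 3\right) 13 \left(3 - \frac{4}{3}\right) = \left(-30 + 9\right) 13 \left(3 - \frac{4}{3}\right) = \left(-21\right) 13 \left(3 - \frac{4}{3}\right) = \left(-273\right) \frac{5}{3} = -455$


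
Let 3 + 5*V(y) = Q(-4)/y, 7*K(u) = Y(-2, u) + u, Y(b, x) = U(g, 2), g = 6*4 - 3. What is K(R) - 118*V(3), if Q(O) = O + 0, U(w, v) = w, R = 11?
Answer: 11218/105 ≈ 106.84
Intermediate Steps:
g = 21 (g = 24 - 3 = 21)
Y(b, x) = 21
Q(O) = O
K(u) = 3 + u/7 (K(u) = (21 + u)/7 = 3 + u/7)
V(y) = -⅗ - 4/(5*y) (V(y) = -⅗ + (-4/y)/5 = -⅗ - 4/(5*y))
K(R) - 118*V(3) = (3 + (⅐)*11) - 118*(-4 - 3*3)/(5*3) = (3 + 11/7) - 118*(-4 - 9)/(5*3) = 32/7 - 118*(-13)/(5*3) = 32/7 - 118*(-13/15) = 32/7 + 1534/15 = 11218/105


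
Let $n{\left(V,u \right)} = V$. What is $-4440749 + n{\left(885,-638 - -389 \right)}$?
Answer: $-4439864$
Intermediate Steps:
$-4440749 + n{\left(885,-638 - -389 \right)} = -4440749 + 885 = -4439864$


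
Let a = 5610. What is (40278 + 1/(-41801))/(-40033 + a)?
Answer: -1683660677/1438915823 ≈ -1.1701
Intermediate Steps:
(40278 + 1/(-41801))/(-40033 + a) = (40278 + 1/(-41801))/(-40033 + 5610) = (40278 - 1/41801)/(-34423) = (1683660677/41801)*(-1/34423) = -1683660677/1438915823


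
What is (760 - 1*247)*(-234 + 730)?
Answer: 254448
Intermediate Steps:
(760 - 1*247)*(-234 + 730) = (760 - 247)*496 = 513*496 = 254448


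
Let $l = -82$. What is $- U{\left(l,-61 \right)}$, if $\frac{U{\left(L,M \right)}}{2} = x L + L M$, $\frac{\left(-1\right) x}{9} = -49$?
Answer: $62320$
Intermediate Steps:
$x = 441$ ($x = \left(-9\right) \left(-49\right) = 441$)
$U{\left(L,M \right)} = 882 L + 2 L M$ ($U{\left(L,M \right)} = 2 \left(441 L + L M\right) = 882 L + 2 L M$)
$- U{\left(l,-61 \right)} = - 2 \left(-82\right) \left(441 - 61\right) = - 2 \left(-82\right) 380 = \left(-1\right) \left(-62320\right) = 62320$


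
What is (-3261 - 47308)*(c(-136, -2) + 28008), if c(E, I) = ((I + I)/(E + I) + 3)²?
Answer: -6745387228561/4761 ≈ -1.4168e+9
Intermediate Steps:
c(E, I) = (3 + 2*I/(E + I))² (c(E, I) = ((2*I)/(E + I) + 3)² = (2*I/(E + I) + 3)² = (3 + 2*I/(E + I))²)
(-3261 - 47308)*(c(-136, -2) + 28008) = (-3261 - 47308)*((3*(-136) + 5*(-2))²/(-136 - 2)² + 28008) = -50569*((-408 - 10)²/(-138)² + 28008) = -50569*((1/19044)*(-418)² + 28008) = -50569*((1/19044)*174724 + 28008) = -50569*(43681/4761 + 28008) = -50569*133389769/4761 = -6745387228561/4761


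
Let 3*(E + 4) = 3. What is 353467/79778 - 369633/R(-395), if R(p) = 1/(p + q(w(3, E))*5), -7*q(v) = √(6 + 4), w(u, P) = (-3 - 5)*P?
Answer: 11647990035697/79778 + 1848165*√10/7 ≈ 1.4684e+8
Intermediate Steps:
E = -3 (E = -4 + (⅓)*3 = -4 + 1 = -3)
w(u, P) = -8*P
q(v) = -√10/7 (q(v) = -√(6 + 4)/7 = -√10/7)
R(p) = 1/(p - 5*√10/7) (R(p) = 1/(p - √10/7*5) = 1/(p - 5*√10/7))
353467/79778 - 369633/R(-395) = 353467/79778 - (-146005035 - 1848165*√10/7) = 353467/79778 - 369633*(-395 - 5*√10/7) = 353467/79778 + (146005035 + 1848165*√10/7) = 11647990035697/79778 + 1848165*√10/7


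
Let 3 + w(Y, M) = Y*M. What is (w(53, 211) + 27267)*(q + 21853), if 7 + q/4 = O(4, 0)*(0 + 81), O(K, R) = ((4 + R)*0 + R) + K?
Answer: 888933087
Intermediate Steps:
w(Y, M) = -3 + M*Y (w(Y, M) = -3 + Y*M = -3 + M*Y)
O(K, R) = K + R (O(K, R) = (0 + R) + K = R + K = K + R)
q = 1268 (q = -28 + 4*((4 + 0)*(0 + 81)) = -28 + 4*(4*81) = -28 + 4*324 = -28 + 1296 = 1268)
(w(53, 211) + 27267)*(q + 21853) = ((-3 + 211*53) + 27267)*(1268 + 21853) = ((-3 + 11183) + 27267)*23121 = (11180 + 27267)*23121 = 38447*23121 = 888933087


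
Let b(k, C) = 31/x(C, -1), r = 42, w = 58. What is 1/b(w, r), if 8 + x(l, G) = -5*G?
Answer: -3/31 ≈ -0.096774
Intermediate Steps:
x(l, G) = -8 - 5*G
b(k, C) = -31/3 (b(k, C) = 31/(-8 - 5*(-1)) = 31/(-8 + 5) = 31/(-3) = 31*(-⅓) = -31/3)
1/b(w, r) = 1/(-31/3) = -3/31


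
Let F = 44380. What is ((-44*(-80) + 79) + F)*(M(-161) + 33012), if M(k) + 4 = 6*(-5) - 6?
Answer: 1581963588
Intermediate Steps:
M(k) = -40 (M(k) = -4 + (6*(-5) - 6) = -4 + (-30 - 6) = -4 - 36 = -40)
((-44*(-80) + 79) + F)*(M(-161) + 33012) = ((-44*(-80) + 79) + 44380)*(-40 + 33012) = ((3520 + 79) + 44380)*32972 = (3599 + 44380)*32972 = 47979*32972 = 1581963588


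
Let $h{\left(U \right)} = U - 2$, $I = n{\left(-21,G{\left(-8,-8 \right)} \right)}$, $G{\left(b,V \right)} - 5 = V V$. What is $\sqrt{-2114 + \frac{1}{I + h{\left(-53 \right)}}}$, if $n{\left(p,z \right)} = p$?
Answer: $\frac{i \sqrt{3052635}}{38} \approx 45.978 i$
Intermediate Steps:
$G{\left(b,V \right)} = 5 + V^{2}$ ($G{\left(b,V \right)} = 5 + V V = 5 + V^{2}$)
$I = -21$
$h{\left(U \right)} = -2 + U$ ($h{\left(U \right)} = U - 2 = -2 + U$)
$\sqrt{-2114 + \frac{1}{I + h{\left(-53 \right)}}} = \sqrt{-2114 + \frac{1}{-21 - 55}} = \sqrt{-2114 + \frac{1}{-76}} = \sqrt{-2114 - \frac{1}{76}} = \sqrt{- \frac{160665}{76}} = \frac{i \sqrt{3052635}}{38}$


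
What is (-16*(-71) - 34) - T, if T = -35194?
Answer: 36296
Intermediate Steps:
(-16*(-71) - 34) - T = (-16*(-71) - 34) - 1*(-35194) = (1136 - 34) + 35194 = 1102 + 35194 = 36296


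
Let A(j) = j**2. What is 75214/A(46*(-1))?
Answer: 37607/1058 ≈ 35.545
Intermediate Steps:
75214/A(46*(-1)) = 75214/((46*(-1))**2) = 75214/((-46)**2) = 75214/2116 = 75214*(1/2116) = 37607/1058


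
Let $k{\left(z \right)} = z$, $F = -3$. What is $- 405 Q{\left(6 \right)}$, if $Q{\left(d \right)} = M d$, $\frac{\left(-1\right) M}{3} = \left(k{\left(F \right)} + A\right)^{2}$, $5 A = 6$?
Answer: $\frac{118098}{5} \approx 23620.0$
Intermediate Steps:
$A = \frac{6}{5}$ ($A = \frac{1}{5} \cdot 6 = \frac{6}{5} \approx 1.2$)
$M = - \frac{243}{25}$ ($M = - 3 \left(-3 + \frac{6}{5}\right)^{2} = - 3 \left(- \frac{9}{5}\right)^{2} = \left(-3\right) \frac{81}{25} = - \frac{243}{25} \approx -9.72$)
$Q{\left(d \right)} = - \frac{243 d}{25}$
$- 405 Q{\left(6 \right)} = - 405 \left(\left(- \frac{243}{25}\right) 6\right) = \left(-405\right) \left(- \frac{1458}{25}\right) = \frac{118098}{5}$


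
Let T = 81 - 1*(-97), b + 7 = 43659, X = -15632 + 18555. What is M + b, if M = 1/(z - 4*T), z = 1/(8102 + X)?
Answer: 342659414923/7849799 ≈ 43652.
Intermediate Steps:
X = 2923
b = 43652 (b = -7 + 43659 = 43652)
T = 178 (T = 81 + 97 = 178)
z = 1/11025 (z = 1/(8102 + 2923) = 1/11025 ≈ 9.0703e-5)
M = -11025/7849799 (M = 1/(1/11025 - 4*178) = 1/(1/11025 - 712) = 1/(-7849799/11025) = -11025/7849799 ≈ -0.0014045)
M + b = -11025/7849799 + 43652 = 342659414923/7849799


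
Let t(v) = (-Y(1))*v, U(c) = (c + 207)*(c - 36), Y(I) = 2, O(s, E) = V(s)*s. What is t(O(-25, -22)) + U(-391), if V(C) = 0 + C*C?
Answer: 109818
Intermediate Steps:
V(C) = C² (V(C) = 0 + C² = C²)
O(s, E) = s³ (O(s, E) = s²*s = s³)
U(c) = (-36 + c)*(207 + c) (U(c) = (207 + c)*(-36 + c) = (-36 + c)*(207 + c))
t(v) = -2*v (t(v) = (-1*2)*v = -2*v)
t(O(-25, -22)) + U(-391) = -2*(-25)³ + (-7452 + (-391)² + 171*(-391)) = -2*(-15625) + (-7452 + 152881 - 66861) = 31250 + 78568 = 109818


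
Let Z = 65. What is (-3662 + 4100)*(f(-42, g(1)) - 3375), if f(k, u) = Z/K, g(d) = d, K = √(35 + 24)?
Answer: -1478250 + 28470*√59/59 ≈ -1.4745e+6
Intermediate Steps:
K = √59 ≈ 7.6811
f(k, u) = 65*√59/59 (f(k, u) = 65/(√59) = 65*(√59/59) = 65*√59/59)
(-3662 + 4100)*(f(-42, g(1)) - 3375) = (-3662 + 4100)*(65*√59/59 - 3375) = 438*(-3375 + 65*√59/59) = -1478250 + 28470*√59/59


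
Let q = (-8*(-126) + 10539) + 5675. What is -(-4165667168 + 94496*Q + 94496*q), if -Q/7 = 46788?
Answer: 33487208992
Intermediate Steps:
Q = -327516 (Q = -7*46788 = -327516)
q = 17222 (q = (1008 + 10539) + 5675 = 11547 + 5675 = 17222)
-(-4165667168 + 94496*Q + 94496*q) = -(-29321541824 - 4165667168) = -94496/(1/((-327516 - 44083) + 17222)) = -94496/(1/(-371599 + 17222)) = -94496/(1/(-354377)) = -94496/(-1/354377) = -94496*(-354377) = 33487208992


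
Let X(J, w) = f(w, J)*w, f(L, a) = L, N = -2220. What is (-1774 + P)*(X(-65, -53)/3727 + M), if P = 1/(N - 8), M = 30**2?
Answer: -13268882680557/8303756 ≈ -1.5979e+6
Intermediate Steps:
X(J, w) = w**2 (X(J, w) = w*w = w**2)
M = 900
P = -1/2228 (P = 1/(-2220 - 8) = 1/(-2228) = -1/2228 ≈ -0.00044883)
(-1774 + P)*(X(-65, -53)/3727 + M) = (-1774 - 1/2228)*((-53)**2/3727 + 900) = -3952473*(2809*(1/3727) + 900)/2228 = -3952473*(2809/3727 + 900)/2228 = -3952473/2228*3357109/3727 = -13268882680557/8303756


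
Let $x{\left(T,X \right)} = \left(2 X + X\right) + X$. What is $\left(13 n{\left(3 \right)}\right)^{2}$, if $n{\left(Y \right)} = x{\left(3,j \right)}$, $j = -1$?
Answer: $2704$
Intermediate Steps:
$x{\left(T,X \right)} = 4 X$ ($x{\left(T,X \right)} = 3 X + X = 4 X$)
$n{\left(Y \right)} = -4$ ($n{\left(Y \right)} = 4 \left(-1\right) = -4$)
$\left(13 n{\left(3 \right)}\right)^{2} = \left(13 \left(-4\right)\right)^{2} = \left(-52\right)^{2} = 2704$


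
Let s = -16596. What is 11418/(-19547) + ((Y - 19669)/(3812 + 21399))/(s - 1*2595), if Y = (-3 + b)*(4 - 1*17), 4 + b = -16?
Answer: -502175203948/859755782877 ≈ -0.58409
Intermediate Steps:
b = -20 (b = -4 - 16 = -20)
Y = 299 (Y = (-3 - 20)*(4 - 1*17) = -23*(4 - 17) = -23*(-13) = 299)
11418/(-19547) + ((Y - 19669)/(3812 + 21399))/(s - 1*2595) = 11418/(-19547) + ((299 - 19669)/(3812 + 21399))/(-16596 - 1*2595) = 11418*(-1/19547) + (-19370/25211)/(-16596 - 2595) = -1038/1777 - 19370*1/25211/(-19191) = -1038/1777 - 19370/25211*(-1/19191) = -1038/1777 + 19370/483824301 = -502175203948/859755782877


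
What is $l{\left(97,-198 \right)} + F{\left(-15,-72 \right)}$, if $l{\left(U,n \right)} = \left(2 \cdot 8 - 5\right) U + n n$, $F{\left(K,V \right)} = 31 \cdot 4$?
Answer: $40395$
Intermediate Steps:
$F{\left(K,V \right)} = 124$
$l{\left(U,n \right)} = n^{2} + 11 U$ ($l{\left(U,n \right)} = \left(16 - 5\right) U + n^{2} = 11 U + n^{2} = n^{2} + 11 U$)
$l{\left(97,-198 \right)} + F{\left(-15,-72 \right)} = \left(\left(-198\right)^{2} + 11 \cdot 97\right) + 124 = \left(39204 + 1067\right) + 124 = 40271 + 124 = 40395$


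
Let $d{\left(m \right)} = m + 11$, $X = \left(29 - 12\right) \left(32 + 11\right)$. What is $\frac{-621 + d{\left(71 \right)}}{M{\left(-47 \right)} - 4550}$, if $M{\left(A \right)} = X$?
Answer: $\frac{539}{3819} \approx 0.14114$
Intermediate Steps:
$X = 731$ ($X = \left(29 + \left(-17 + 5\right)\right) 43 = \left(29 - 12\right) 43 = 17 \cdot 43 = 731$)
$d{\left(m \right)} = 11 + m$
$M{\left(A \right)} = 731$
$\frac{-621 + d{\left(71 \right)}}{M{\left(-47 \right)} - 4550} = \frac{-621 + \left(11 + 71\right)}{731 - 4550} = \frac{-621 + 82}{-3819} = \left(-539\right) \left(- \frac{1}{3819}\right) = \frac{539}{3819}$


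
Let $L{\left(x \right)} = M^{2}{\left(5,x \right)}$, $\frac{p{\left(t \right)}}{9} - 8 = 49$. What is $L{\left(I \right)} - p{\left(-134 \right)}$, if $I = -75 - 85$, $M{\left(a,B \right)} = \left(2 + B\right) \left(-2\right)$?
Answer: $99343$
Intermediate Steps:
$M{\left(a,B \right)} = -4 - 2 B$
$p{\left(t \right)} = 513$ ($p{\left(t \right)} = 72 + 9 \cdot 49 = 72 + 441 = 513$)
$I = -160$ ($I = -75 - 85 = -160$)
$L{\left(x \right)} = \left(-4 - 2 x\right)^{2}$
$L{\left(I \right)} - p{\left(-134 \right)} = 4 \left(2 - 160\right)^{2} - 513 = 4 \left(-158\right)^{2} - 513 = 4 \cdot 24964 - 513 = 99856 - 513 = 99343$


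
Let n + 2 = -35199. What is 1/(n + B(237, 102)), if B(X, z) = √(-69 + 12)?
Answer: -35201/1239110458 - I*√57/1239110458 ≈ -2.8408e-5 - 6.0929e-9*I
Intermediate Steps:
n = -35201 (n = -2 - 35199 = -35201)
B(X, z) = I*√57 (B(X, z) = √(-57) = I*√57)
1/(n + B(237, 102)) = 1/(-35201 + I*√57)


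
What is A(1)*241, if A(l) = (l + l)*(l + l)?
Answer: 964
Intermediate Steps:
A(l) = 4*l² (A(l) = (2*l)*(2*l) = 4*l²)
A(1)*241 = (4*1²)*241 = (4*1)*241 = 4*241 = 964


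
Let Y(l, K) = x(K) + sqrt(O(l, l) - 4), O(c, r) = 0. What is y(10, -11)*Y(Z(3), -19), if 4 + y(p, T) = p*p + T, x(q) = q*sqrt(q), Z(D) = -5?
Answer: I*(170 - 1615*sqrt(19)) ≈ -6869.6*I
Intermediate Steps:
x(q) = q**(3/2)
Y(l, K) = K**(3/2) + 2*I (Y(l, K) = K**(3/2) + sqrt(0 - 4) = K**(3/2) + sqrt(-4) = K**(3/2) + 2*I)
y(p, T) = -4 + T + p**2 (y(p, T) = -4 + (p*p + T) = -4 + (p**2 + T) = -4 + (T + p**2) = -4 + T + p**2)
y(10, -11)*Y(Z(3), -19) = (-4 - 11 + 10**2)*((-19)**(3/2) + 2*I) = (-4 - 11 + 100)*(-19*I*sqrt(19) + 2*I) = 85*(2*I - 19*I*sqrt(19)) = 170*I - 1615*I*sqrt(19)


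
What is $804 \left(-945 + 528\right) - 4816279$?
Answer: $-5151547$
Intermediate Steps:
$804 \left(-945 + 528\right) - 4816279 = 804 \left(-417\right) - 4816279 = -335268 - 4816279 = -5151547$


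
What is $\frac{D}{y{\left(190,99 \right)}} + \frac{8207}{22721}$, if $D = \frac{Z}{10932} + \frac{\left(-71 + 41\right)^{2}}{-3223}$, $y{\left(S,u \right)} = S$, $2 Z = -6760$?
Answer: $\frac{2723505672427}{7605205883682} \approx 0.35811$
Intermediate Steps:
$Z = -3380$ ($Z = \frac{1}{2} \left(-6760\right) = -3380$)
$D = - \frac{5183135}{8808459}$ ($D = - \frac{3380}{10932} + \frac{\left(-71 + 41\right)^{2}}{-3223} = \left(-3380\right) \frac{1}{10932} + \left(-30\right)^{2} \left(- \frac{1}{3223}\right) = - \frac{845}{2733} + 900 \left(- \frac{1}{3223}\right) = - \frac{845}{2733} - \frac{900}{3223} = - \frac{5183135}{8808459} \approx -0.58843$)
$\frac{D}{y{\left(190,99 \right)}} + \frac{8207}{22721} = - \frac{5183135}{8808459 \cdot 190} + \frac{8207}{22721} = \left(- \frac{5183135}{8808459}\right) \frac{1}{190} + 8207 \cdot \frac{1}{22721} = - \frac{1036627}{334721442} + \frac{8207}{22721} = \frac{2723505672427}{7605205883682}$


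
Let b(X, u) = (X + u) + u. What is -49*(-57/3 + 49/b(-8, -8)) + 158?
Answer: 28537/24 ≈ 1189.0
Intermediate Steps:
b(X, u) = X + 2*u
-49*(-57/3 + 49/b(-8, -8)) + 158 = -49*(-57/3 + 49/(-8 + 2*(-8))) + 158 = -49*(-57*⅓ + 49/(-8 - 16)) + 158 = -49*(-19 + 49/(-24)) + 158 = -49*(-19 + 49*(-1/24)) + 158 = -49*(-19 - 49/24) + 158 = -49*(-505/24) + 158 = 24745/24 + 158 = 28537/24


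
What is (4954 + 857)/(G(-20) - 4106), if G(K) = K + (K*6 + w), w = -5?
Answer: -149/109 ≈ -1.3670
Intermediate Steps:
G(K) = -5 + 7*K (G(K) = K + (K*6 - 5) = K + (6*K - 5) = K + (-5 + 6*K) = -5 + 7*K)
(4954 + 857)/(G(-20) - 4106) = (4954 + 857)/((-5 + 7*(-20)) - 4106) = 5811/((-5 - 140) - 4106) = 5811/(-145 - 4106) = 5811/(-4251) = 5811*(-1/4251) = -149/109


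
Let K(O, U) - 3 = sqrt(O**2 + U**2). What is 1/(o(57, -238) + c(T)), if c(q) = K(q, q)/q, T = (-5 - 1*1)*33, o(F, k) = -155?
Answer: -675246/104664649 + 4356*sqrt(2)/104664649 ≈ -0.0063927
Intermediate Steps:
T = -198 (T = (-5 - 1)*33 = -6*33 = -198)
K(O, U) = 3 + sqrt(O**2 + U**2)
c(q) = (3 + sqrt(2)*sqrt(q**2))/q (c(q) = (3 + sqrt(q**2 + q**2))/q = (3 + sqrt(2*q**2))/q = (3 + sqrt(2)*sqrt(q**2))/q)
1/(o(57, -238) + c(T)) = 1/(-155 + (3 + sqrt(2)*sqrt((-198)**2))/(-198)) = 1/(-155 - (3 + sqrt(2)*sqrt(39204))/198) = 1/(-155 - (3 + sqrt(2)*198)/198) = 1/(-155 - (3 + 198*sqrt(2))/198) = 1/(-155 + (-1/66 - sqrt(2))) = 1/(-10231/66 - sqrt(2))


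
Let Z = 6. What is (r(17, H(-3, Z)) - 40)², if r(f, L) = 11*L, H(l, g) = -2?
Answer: 3844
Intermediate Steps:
(r(17, H(-3, Z)) - 40)² = (11*(-2) - 40)² = (-22 - 40)² = (-62)² = 3844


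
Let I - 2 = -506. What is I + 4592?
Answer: 4088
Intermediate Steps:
I = -504 (I = 2 - 506 = -504)
I + 4592 = -504 + 4592 = 4088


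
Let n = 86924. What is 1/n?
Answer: 1/86924 ≈ 1.1504e-5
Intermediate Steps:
1/n = 1/86924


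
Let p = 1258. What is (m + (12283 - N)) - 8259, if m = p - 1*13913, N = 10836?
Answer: -19467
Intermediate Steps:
m = -12655 (m = 1258 - 1*13913 = 1258 - 13913 = -12655)
(m + (12283 - N)) - 8259 = (-12655 + (12283 - 1*10836)) - 8259 = (-12655 + (12283 - 10836)) - 8259 = (-12655 + 1447) - 8259 = -11208 - 8259 = -19467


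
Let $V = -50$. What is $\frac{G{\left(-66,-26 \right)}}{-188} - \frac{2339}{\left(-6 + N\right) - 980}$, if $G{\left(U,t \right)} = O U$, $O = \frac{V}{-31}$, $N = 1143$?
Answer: $- \frac{3278398}{228749} \approx -14.332$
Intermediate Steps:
$O = \frac{50}{31}$ ($O = - \frac{50}{-31} = \left(-50\right) \left(- \frac{1}{31}\right) = \frac{50}{31} \approx 1.6129$)
$G{\left(U,t \right)} = \frac{50 U}{31}$
$\frac{G{\left(-66,-26 \right)}}{-188} - \frac{2339}{\left(-6 + N\right) - 980} = \frac{\frac{50}{31} \left(-66\right)}{-188} - \frac{2339}{\left(-6 + 1143\right) - 980} = \left(- \frac{3300}{31}\right) \left(- \frac{1}{188}\right) - \frac{2339}{1137 - 980} = \frac{825}{1457} - \frac{2339}{157} = - \frac{3278398}{228749}$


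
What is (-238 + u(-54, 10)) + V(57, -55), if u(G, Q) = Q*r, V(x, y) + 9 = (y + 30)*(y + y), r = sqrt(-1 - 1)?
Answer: 2503 + 10*I*sqrt(2) ≈ 2503.0 + 14.142*I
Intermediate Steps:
r = I*sqrt(2) (r = sqrt(-2) = I*sqrt(2) ≈ 1.4142*I)
V(x, y) = -9 + 2*y*(30 + y) (V(x, y) = -9 + (y + 30)*(y + y) = -9 + (30 + y)*(2*y) = -9 + 2*y*(30 + y))
u(G, Q) = I*Q*sqrt(2) (u(G, Q) = Q*(I*sqrt(2)) = I*Q*sqrt(2))
(-238 + u(-54, 10)) + V(57, -55) = (-238 + I*10*sqrt(2)) + (-9 + 2*(-55)**2 + 60*(-55)) = (-238 + 10*I*sqrt(2)) + (-9 + 2*3025 - 3300) = (-238 + 10*I*sqrt(2)) + (-9 + 6050 - 3300) = (-238 + 10*I*sqrt(2)) + 2741 = 2503 + 10*I*sqrt(2)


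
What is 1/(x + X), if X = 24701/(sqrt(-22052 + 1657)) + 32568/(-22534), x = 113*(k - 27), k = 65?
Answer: 11113635224419510/47783341631702081309 + 3135675583589*I*sqrt(20395)/47783341631702081309 ≈ 0.00023258 + 9.3717e-6*I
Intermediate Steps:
x = 4294 (x = 113*(65 - 27) = 113*38 = 4294)
X = -16284/11267 - 24701*I*sqrt(20395)/20395 (X = 24701/(sqrt(-20395)) + 32568*(-1/22534) = 24701/((I*sqrt(20395))) - 16284/11267 = 24701*(-I*sqrt(20395)/20395) - 16284/11267 = -24701*I*sqrt(20395)/20395 - 16284/11267 = -16284/11267 - 24701*I*sqrt(20395)/20395 ≈ -1.4453 - 172.96*I)
1/(x + X) = 1/(4294 + (-16284/11267 - 24701*I*sqrt(20395)/20395)) = 1/(48364214/11267 - 24701*I*sqrt(20395)/20395)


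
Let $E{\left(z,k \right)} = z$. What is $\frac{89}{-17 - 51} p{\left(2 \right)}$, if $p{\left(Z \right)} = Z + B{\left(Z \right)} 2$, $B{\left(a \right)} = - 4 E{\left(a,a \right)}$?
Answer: $\frac{623}{34} \approx 18.324$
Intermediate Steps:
$B{\left(a \right)} = - 4 a$
$p{\left(Z \right)} = - 7 Z$ ($p{\left(Z \right)} = Z + - 4 Z 2 = Z - 8 Z = - 7 Z$)
$\frac{89}{-17 - 51} p{\left(2 \right)} = \frac{89}{-17 - 51} \left(\left(-7\right) 2\right) = \frac{89}{-68} \left(-14\right) = 89 \left(- \frac{1}{68}\right) \left(-14\right) = \left(- \frac{89}{68}\right) \left(-14\right) = \frac{623}{34}$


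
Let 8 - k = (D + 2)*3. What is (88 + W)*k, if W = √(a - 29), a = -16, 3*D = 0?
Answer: 176 + 6*I*√5 ≈ 176.0 + 13.416*I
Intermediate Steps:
D = 0 (D = (⅓)*0 = 0)
W = 3*I*√5 (W = √(-16 - 29) = √(-45) = 3*I*√5 ≈ 6.7082*I)
k = 2 (k = 8 - (0 + 2)*3 = 8 - 2*3 = 8 - 1*6 = 8 - 6 = 2)
(88 + W)*k = (88 + 3*I*√5)*2 = 176 + 6*I*√5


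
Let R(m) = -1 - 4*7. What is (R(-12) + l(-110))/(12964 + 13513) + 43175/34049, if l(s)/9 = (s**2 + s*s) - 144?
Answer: 8513901750/901515373 ≈ 9.4440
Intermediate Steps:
l(s) = -1296 + 18*s**2 (l(s) = 9*((s**2 + s*s) - 144) = 9*((s**2 + s**2) - 144) = 9*(2*s**2 - 144) = 9*(-144 + 2*s**2) = -1296 + 18*s**2)
R(m) = -29 (R(m) = -1 - 28 = -29)
(R(-12) + l(-110))/(12964 + 13513) + 43175/34049 = (-29 + (-1296 + 18*(-110)**2))/(12964 + 13513) + 43175/34049 = (-29 + (-1296 + 18*12100))/26477 + 43175*(1/34049) = (-29 + (-1296 + 217800))*(1/26477) + 43175/34049 = (-29 + 216504)*(1/26477) + 43175/34049 = 216475*(1/26477) + 43175/34049 = 216475/26477 + 43175/34049 = 8513901750/901515373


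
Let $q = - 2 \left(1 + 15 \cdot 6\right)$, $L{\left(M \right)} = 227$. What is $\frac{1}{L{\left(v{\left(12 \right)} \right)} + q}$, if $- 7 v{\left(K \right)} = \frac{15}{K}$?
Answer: $\frac{1}{45} \approx 0.022222$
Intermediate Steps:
$v{\left(K \right)} = - \frac{15}{7 K}$ ($v{\left(K \right)} = - \frac{15 \frac{1}{K}}{7} = - \frac{15}{7 K}$)
$q = -182$ ($q = - 2 \left(1 + 90\right) = \left(-2\right) 91 = -182$)
$\frac{1}{L{\left(v{\left(12 \right)} \right)} + q} = \frac{1}{227 - 182} = \frac{1}{45}$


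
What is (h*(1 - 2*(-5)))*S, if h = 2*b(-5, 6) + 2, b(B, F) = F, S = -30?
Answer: -4620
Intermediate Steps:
h = 14 (h = 2*6 + 2 = 12 + 2 = 14)
(h*(1 - 2*(-5)))*S = (14*(1 - 2*(-5)))*(-30) = (14*(1 + 10))*(-30) = (14*11)*(-30) = 154*(-30) = -4620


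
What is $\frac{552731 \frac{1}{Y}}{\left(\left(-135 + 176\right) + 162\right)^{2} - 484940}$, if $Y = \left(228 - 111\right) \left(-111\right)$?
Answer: $\frac{552731}{5762734497} \approx 9.5915 \cdot 10^{-5}$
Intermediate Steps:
$Y = -12987$ ($Y = 117 \left(-111\right) = -12987$)
$\frac{552731 \frac{1}{Y}}{\left(\left(-135 + 176\right) + 162\right)^{2} - 484940} = \frac{552731 \frac{1}{-12987}}{\left(\left(-135 + 176\right) + 162\right)^{2} - 484940} = \frac{552731 \left(- \frac{1}{12987}\right)}{\left(41 + 162\right)^{2} - 484940} = - \frac{552731}{12987 \left(203^{2} - 484940\right)} = - \frac{552731}{12987 \left(41209 - 484940\right)} = - \frac{552731}{12987 \left(-443731\right)} = \left(- \frac{552731}{12987}\right) \left(- \frac{1}{443731}\right) = \frac{552731}{5762734497}$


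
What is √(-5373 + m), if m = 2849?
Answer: 2*I*√631 ≈ 50.239*I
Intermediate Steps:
√(-5373 + m) = √(-5373 + 2849) = √(-2524) = 2*I*√631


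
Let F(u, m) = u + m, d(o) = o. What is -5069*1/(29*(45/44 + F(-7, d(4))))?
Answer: 223036/2523 ≈ 88.401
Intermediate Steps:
F(u, m) = m + u
-5069*1/(29*(45/44 + F(-7, d(4)))) = -5069*1/(29*(45/44 + (4 - 7))) = -5069*1/(29*(45*(1/44) - 3)) = -5069*1/(29*(45/44 - 3)) = -5069/(29*(-87/44)) = -5069/(-2523/44) = -5069*(-44/2523) = 223036/2523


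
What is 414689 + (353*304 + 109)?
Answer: 522110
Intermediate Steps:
414689 + (353*304 + 109) = 414689 + (107312 + 109) = 414689 + 107421 = 522110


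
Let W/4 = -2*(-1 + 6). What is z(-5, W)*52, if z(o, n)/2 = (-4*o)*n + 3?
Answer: -82888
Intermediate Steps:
W = -40 (W = 4*(-2*(-1 + 6)) = 4*(-2*5) = 4*(-10) = -40)
z(o, n) = 6 - 8*n*o (z(o, n) = 2*((-4*o)*n + 3) = 2*(-4*n*o + 3) = 2*(3 - 4*n*o) = 6 - 8*n*o)
z(-5, W)*52 = (6 - 8*(-40)*(-5))*52 = (6 - 1600)*52 = -1594*52 = -82888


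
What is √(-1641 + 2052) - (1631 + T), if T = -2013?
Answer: 382 + √411 ≈ 402.27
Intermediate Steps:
√(-1641 + 2052) - (1631 + T) = √(-1641 + 2052) - (1631 - 2013) = √411 - 1*(-382) = √411 + 382 = 382 + √411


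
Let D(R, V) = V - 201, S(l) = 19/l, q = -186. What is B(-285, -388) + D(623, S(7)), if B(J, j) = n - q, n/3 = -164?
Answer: -3530/7 ≈ -504.29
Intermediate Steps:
n = -492 (n = 3*(-164) = -492)
B(J, j) = -306 (B(J, j) = -492 - 1*(-186) = -492 + 186 = -306)
D(R, V) = -201 + V
B(-285, -388) + D(623, S(7)) = -306 + (-201 + 19/7) = -306 - 1388/7 = -3530/7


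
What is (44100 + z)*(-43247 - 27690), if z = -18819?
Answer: -1793358297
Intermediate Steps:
(44100 + z)*(-43247 - 27690) = (44100 - 18819)*(-43247 - 27690) = 25281*(-70937) = -1793358297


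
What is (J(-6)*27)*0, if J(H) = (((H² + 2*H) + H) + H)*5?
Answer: 0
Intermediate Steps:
J(H) = 5*H² + 20*H (J(H) = ((H² + 3*H) + H)*5 = (H² + 4*H)*5 = 5*H² + 20*H)
(J(-6)*27)*0 = ((5*(-6)*(4 - 6))*27)*0 = ((5*(-6)*(-2))*27)*0 = (60*27)*0 = 1620*0 = 0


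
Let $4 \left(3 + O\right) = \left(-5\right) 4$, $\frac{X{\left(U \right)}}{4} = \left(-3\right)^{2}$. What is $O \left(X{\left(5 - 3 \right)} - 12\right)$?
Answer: $-192$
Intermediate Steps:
$X{\left(U \right)} = 36$ ($X{\left(U \right)} = 4 \left(-3\right)^{2} = 4 \cdot 9 = 36$)
$O = -8$ ($O = -3 + \frac{\left(-5\right) 4}{4} = -3 + \frac{1}{4} \left(-20\right) = -3 - 5 = -8$)
$O \left(X{\left(5 - 3 \right)} - 12\right) = - 8 \left(36 - 12\right) = \left(-8\right) 24 = -192$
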